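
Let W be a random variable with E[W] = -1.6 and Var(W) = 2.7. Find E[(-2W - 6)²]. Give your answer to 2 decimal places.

18.64

E[-2W - 6] = -2·-1.6 − 6 = -2.8
Var(-2W - 6) = (-2)²·2.7 = 10.8
E[(-2W - 6)²] = Var((-2W - 6)) + (E[(-2W - 6)])² = 10.8 + (-2.8)² = 18.64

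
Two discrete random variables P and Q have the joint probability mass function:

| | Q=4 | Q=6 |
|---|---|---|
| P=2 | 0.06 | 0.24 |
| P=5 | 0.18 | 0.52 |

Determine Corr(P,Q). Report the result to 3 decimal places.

-0.061

E[P] = 4.1,  E[Q] = 5.52
E[PQ] = 22.56
Cov(P,Q) = E[PQ] − E[P]E[Q] = 22.56 − (4.1)(5.52) = -0.072
Var(P) = 1.89,  Var(Q) = 0.7296
ρ = -0.072 / √(1.89·0.7296) ≈ -0.061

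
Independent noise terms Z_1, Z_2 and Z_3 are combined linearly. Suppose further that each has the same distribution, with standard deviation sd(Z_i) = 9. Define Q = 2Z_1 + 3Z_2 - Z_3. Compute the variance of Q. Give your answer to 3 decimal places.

var(Z_i) = (9)² = 81
By independence, var(Q) = (2)²var(Z_1) + (3)²var(Z_2) + (-1)²var(Z_3)
= (2)²·81 + (3)²·81 + (-1)²·81 = 1134

1134.000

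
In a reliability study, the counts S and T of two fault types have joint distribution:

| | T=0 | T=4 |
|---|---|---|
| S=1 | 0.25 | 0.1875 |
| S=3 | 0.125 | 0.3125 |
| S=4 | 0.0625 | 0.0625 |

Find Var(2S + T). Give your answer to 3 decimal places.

E[S] = 2.25,  E[T] = 2.25,  E[ST] = 5.5
Var(S) = 6.375 − (2.25)² = 1.3125;  Var(T) = 9 − (2.25)² = 3.9375
Cov(S,T) = 5.5 − (2.25)(2.25) = 0.4375
Var(2S + T) = (2)²·1.3125 + (1)²·3.9375 + 2·(2)·(1)·0.4375 = 10.9375

10.938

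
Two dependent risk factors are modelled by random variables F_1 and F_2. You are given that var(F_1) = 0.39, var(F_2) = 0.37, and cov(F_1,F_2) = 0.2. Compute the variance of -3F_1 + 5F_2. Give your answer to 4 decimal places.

6.7600

var(-3F_1 + 5F_2) = (-3)²·var(F_1) + (5)²·var(F_2) + 2·(-3)·(5)·cov(F_1,F_2)
= 9·0.39 + 25·0.37 + -30·0.2 = 6.76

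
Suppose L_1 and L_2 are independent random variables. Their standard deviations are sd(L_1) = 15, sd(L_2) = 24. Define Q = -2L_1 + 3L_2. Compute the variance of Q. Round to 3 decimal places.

6084.000

Var(L_1) = 225, Var(L_2) = 576
By independence, Var(Q) = (-2)²Var(L_1) + (3)²Var(L_2)
= (-2)²·225 + (3)²·576 = 6084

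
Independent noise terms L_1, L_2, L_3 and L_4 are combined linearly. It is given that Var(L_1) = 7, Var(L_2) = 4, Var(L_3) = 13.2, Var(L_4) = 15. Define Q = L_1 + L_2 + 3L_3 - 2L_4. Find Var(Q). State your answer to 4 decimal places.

By independence, Var(Q) = (1)²Var(L_1) + (1)²Var(L_2) + (3)²Var(L_3) + (-2)²Var(L_4)
= (1)²·7 + (1)²·4 + (3)²·13.2 + (-2)²·15 = 189.8

189.8000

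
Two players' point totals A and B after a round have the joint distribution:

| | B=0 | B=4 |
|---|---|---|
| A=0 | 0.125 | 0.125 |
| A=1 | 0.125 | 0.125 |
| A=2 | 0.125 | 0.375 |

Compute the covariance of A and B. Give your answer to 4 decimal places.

E[A] = 1.25,  E[B] = 2.5
E[AB] = 3.5
cov(A,B) = E[AB] − E[A]E[B] = 3.5 − (1.25)(2.5) = 0.375

0.3750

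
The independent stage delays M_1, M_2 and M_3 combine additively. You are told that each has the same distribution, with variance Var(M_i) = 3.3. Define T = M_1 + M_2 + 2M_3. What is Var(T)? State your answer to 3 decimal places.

By independence, Var(T) = (1)²Var(M_1) + (1)²Var(M_2) + (2)²Var(M_3)
= (1)²·3.3 + (1)²·3.3 + (2)²·3.3 = 19.8

19.800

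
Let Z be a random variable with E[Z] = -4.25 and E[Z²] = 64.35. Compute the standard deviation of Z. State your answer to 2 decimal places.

6.80

Var(Z) = 64.35 − (-4.25)² = 46.2875
σ(Z) = √46.2875 ≈ 6.80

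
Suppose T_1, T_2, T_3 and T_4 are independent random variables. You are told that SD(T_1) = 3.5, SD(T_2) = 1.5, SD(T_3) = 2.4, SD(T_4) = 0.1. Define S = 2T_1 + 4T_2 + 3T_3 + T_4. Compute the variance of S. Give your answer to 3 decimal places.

Var(T_1) = 12.25, Var(T_2) = 2.25, Var(T_3) = 5.76, Var(T_4) = 0.01
By independence, Var(S) = (2)²Var(T_1) + (4)²Var(T_2) + (3)²Var(T_3) + (1)²Var(T_4)
= (2)²·12.25 + (4)²·2.25 + (3)²·5.76 + (1)²·0.01 = 136.85

136.850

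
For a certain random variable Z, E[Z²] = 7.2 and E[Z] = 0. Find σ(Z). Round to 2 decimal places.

Var(Z) = 7.2 − (0)² = 7.2
σ(Z) = √7.2 ≈ 2.68

2.68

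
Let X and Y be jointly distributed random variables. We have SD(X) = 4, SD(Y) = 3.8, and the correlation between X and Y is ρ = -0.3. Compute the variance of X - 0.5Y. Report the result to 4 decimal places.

24.1700

Var(X) = (4)² = 16;  Var(Y) = (3.8)² = 14.44
cov(X,Y) = ρ·SD(X)·SD(Y) = -0.3·4·3.8 = -4.56
Var(X - 0.5Y) = (1)²·Var(X) + (-0.5)²·Var(Y) + 2·(1)·(-0.5)·cov(X,Y)
= 1·16 + 0.25·14.44 + -1·-4.56 = 24.17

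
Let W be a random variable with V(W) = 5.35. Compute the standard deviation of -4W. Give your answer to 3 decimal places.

V(-4W) = (-4)²·5.35 = 85.6
sd(-4W) = √85.6 ≈ 9.252

9.252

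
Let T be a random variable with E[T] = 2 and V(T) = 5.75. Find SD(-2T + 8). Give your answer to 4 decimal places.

4.7958

V(-2T + 8) = (-2)²·5.75 = 23
SD(-2T + 8) = √23 ≈ 4.7958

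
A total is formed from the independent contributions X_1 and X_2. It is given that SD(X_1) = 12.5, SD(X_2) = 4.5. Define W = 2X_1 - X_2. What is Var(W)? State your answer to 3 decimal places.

Var(X_1) = 156.25, Var(X_2) = 20.25
By independence, Var(W) = (2)²Var(X_1) + (-1)²Var(X_2)
= (2)²·156.25 + (-1)²·20.25 = 645.25

645.250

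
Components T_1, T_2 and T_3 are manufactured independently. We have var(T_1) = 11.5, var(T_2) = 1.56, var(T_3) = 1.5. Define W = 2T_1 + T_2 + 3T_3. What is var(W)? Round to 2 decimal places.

By independence, var(W) = (2)²var(T_1) + (1)²var(T_2) + (3)²var(T_3)
= (2)²·11.5 + (1)²·1.56 + (3)²·1.5 = 61.06

61.06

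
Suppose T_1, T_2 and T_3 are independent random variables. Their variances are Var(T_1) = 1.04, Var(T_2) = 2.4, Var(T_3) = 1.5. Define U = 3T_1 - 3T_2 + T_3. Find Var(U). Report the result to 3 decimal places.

By independence, Var(U) = (3)²Var(T_1) + (-3)²Var(T_2) + (1)²Var(T_3)
= (3)²·1.04 + (-3)²·2.4 + (1)²·1.5 = 32.46

32.460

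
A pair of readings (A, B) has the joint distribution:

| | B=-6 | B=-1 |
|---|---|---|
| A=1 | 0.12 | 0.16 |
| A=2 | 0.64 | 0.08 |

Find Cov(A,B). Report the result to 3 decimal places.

-0.464

E[A] = 1.72,  E[B] = -4.8
E[AB] = -8.72
Cov(A,B) = E[AB] − E[A]E[B] = -8.72 − (1.72)(-4.8) = -0.464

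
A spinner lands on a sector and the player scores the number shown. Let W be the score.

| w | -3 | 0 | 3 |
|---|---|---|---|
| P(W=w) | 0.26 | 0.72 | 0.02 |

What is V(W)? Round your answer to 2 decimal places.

E[W] = (-3)(0.26) + (0)(0.72) + (3)(0.02) = -0.72
E[W²] = (-3)²(0.26) + (0)²(0.72) + (3)²(0.02) = 2.52
V(W) = E[W²] − (E[W])² = 2.52 − (-0.72)² = 2.0016

2.00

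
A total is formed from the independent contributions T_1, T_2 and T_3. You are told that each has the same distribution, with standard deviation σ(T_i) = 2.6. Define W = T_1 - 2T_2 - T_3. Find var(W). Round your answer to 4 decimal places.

40.5600

var(T_i) = (2.6)² = 6.76
By independence, var(W) = (1)²var(T_1) + (-2)²var(T_2) + (-1)²var(T_3)
= (1)²·6.76 + (-2)²·6.76 + (-1)²·6.76 = 40.56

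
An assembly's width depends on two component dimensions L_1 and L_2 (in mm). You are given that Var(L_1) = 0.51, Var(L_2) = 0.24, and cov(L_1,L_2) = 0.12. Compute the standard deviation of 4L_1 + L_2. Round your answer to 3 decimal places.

Var(4L_1 + L_2) = (4)²·Var(L_1) + (1)²·Var(L_2) + 2·(4)·(1)·cov(L_1,L_2)
= 16·0.51 + 1·0.24 + 8·0.12 = 9.36
σ(4L_1 + L_2) = √9.36 ≈ 3.059

3.059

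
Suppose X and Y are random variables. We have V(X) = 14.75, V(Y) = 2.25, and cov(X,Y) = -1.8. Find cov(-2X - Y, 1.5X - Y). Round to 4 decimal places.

-42.9000

cov(-2X - Y, 1.5X - Y) = (-2)(1.5)V(X) + (-1)(-1)V(Y) + [(-2)(-1) + (-1)(1.5)]cov(X,Y)
= -3·14.75 + 1·2.25 + 0.5·-1.8 = -42.9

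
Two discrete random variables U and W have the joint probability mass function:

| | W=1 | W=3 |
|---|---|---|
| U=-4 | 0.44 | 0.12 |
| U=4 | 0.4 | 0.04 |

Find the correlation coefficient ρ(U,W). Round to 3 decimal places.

E[U] = -0.48,  E[W] = 1.32
E[UW] = -1.12
cov(U,W) = E[UW] − E[U]E[W] = -1.12 − (-0.48)(1.32) = -0.4864
Var(U) = 15.7696,  Var(W) = 0.5376
ρ = -0.4864 / √(15.7696·0.5376) ≈ -0.167

-0.167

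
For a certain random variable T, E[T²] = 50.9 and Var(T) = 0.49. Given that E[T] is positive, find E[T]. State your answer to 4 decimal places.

(E[T])² = E[T²] − Var(T) = 50.9 − 0.49 = 50.41
E[T] = √50.41 = 7.1

7.1000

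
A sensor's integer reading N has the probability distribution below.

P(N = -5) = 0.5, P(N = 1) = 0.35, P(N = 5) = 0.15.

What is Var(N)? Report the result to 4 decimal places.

E[N] = (-5)(0.5) + (1)(0.35) + (5)(0.15) = -1.4
E[N²] = (-5)²(0.5) + (1)²(0.35) + (5)²(0.15) = 16.6
Var(N) = E[N²] − (E[N])² = 16.6 − (-1.4)² = 14.64

14.6400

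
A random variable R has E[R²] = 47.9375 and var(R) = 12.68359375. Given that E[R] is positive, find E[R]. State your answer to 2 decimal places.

(E[R])² = E[R²] − var(R) = 47.9375 − 12.68359375 = 35.25390625
E[R] = √35.25390625 = 5.9375

5.94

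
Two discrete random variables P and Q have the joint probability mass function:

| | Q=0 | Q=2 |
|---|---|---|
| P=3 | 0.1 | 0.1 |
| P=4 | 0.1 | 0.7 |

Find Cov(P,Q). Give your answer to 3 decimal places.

E[P] = 3.8,  E[Q] = 1.6
E[PQ] = 6.2
Cov(P,Q) = E[PQ] − E[P]E[Q] = 6.2 − (3.8)(1.6) = 0.12

0.120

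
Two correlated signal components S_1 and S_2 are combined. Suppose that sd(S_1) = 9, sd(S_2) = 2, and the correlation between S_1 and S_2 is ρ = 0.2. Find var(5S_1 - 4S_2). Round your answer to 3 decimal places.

var(S_1) = (9)² = 81;  var(S_2) = (2)² = 4
Cov(S_1,S_2) = ρ·sd(S_1)·sd(S_2) = 0.2·9·2 = 3.6
var(5S_1 - 4S_2) = (5)²·var(S_1) + (-4)²·var(S_2) + 2·(5)·(-4)·Cov(S_1,S_2)
= 25·81 + 16·4 + -40·3.6 = 1945

1945.000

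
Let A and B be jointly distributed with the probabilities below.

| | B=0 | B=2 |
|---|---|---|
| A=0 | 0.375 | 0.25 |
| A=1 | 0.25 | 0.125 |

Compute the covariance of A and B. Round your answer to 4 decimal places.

E[A] = 0.375,  E[B] = 0.75
E[AB] = 0.25
cov(A,B) = E[AB] − E[A]E[B] = 0.25 − (0.375)(0.75) = -0.03125

-0.0313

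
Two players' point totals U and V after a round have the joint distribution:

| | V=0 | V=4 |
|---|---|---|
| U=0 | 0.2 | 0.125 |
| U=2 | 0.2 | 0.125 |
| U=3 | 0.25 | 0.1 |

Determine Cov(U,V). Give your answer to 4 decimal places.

E[U] = 1.7,  E[V] = 1.4
E[UV] = 2.2
Cov(U,V) = E[UV] − E[U]E[V] = 2.2 − (1.7)(1.4) = -0.18

-0.1800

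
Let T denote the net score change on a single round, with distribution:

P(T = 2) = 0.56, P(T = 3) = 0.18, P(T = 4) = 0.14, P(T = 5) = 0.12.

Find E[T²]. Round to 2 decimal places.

E[T²] = (2)²(0.56) + (3)²(0.18) + (4)²(0.14) + (5)²(0.12) = 9.1

9.10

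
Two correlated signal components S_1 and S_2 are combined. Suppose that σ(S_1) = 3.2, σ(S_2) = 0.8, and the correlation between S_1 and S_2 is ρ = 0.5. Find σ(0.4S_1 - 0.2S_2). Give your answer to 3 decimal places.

1.208

Var(S_1) = (3.2)² = 10.24;  Var(S_2) = (0.8)² = 0.64
Cov(S_1,S_2) = ρ·σ(S_1)·σ(S_2) = 0.5·3.2·0.8 = 1.28
Var(0.4S_1 - 0.2S_2) = (0.4)²·Var(S_1) + (-0.2)²·Var(S_2) + 2·(0.4)·(-0.2)·Cov(S_1,S_2)
= 0.16·10.24 + 0.04·0.64 + -0.16·1.28 = 1.4592
σ(0.4S_1 - 0.2S_2) = √1.4592 ≈ 1.208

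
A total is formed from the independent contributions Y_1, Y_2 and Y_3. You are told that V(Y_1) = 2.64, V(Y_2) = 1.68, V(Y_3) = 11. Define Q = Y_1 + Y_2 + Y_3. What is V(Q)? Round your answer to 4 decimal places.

By independence, V(Q) = (1)²V(Y_1) + (1)²V(Y_2) + (1)²V(Y_3)
= (1)²·2.64 + (1)²·1.68 + (1)²·11 = 15.32

15.3200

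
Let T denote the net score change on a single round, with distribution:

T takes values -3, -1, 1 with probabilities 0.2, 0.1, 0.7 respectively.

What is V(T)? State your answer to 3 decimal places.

2.600

E[T] = (-3)(0.2) + (-1)(0.1) + (1)(0.7) = 0
E[T²] = (-3)²(0.2) + (-1)²(0.1) + (1)²(0.7) = 2.6
V(T) = E[T²] − (E[T])² = 2.6 − (0)² = 2.6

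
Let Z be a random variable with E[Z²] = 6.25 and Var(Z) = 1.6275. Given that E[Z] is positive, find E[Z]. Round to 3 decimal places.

2.150

(E[Z])² = E[Z²] − Var(Z) = 6.25 − 1.6275 = 4.6225
E[Z] = √4.6225 = 2.15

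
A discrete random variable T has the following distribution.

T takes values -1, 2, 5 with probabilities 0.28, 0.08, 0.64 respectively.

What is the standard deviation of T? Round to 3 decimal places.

2.667

E[T] = (-1)(0.28) + (2)(0.08) + (5)(0.64) = 3.08
E[T²] = (-1)²(0.28) + (2)²(0.08) + (5)²(0.64) = 16.6
Var(T) = E[T²] − (E[T])² = 16.6 − (3.08)² = 7.1136
σ(T) = √7.1136 ≈ 2.667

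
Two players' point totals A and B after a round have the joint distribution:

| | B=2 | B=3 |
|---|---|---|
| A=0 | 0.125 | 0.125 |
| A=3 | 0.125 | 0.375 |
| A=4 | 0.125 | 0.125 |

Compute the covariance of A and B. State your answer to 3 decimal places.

0.063

E[A] = 2.5,  E[B] = 2.625
E[AB] = 6.625
cov(A,B) = E[AB] − E[A]E[B] = 6.625 − (2.5)(2.625) = 0.0625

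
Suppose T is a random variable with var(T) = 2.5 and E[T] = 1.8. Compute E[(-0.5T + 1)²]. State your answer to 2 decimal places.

0.64

E[-0.5T + 1] = -0.5·1.8 + 1 = 0.1
var(-0.5T + 1) = (-0.5)²·2.5 = 0.625
E[(-0.5T + 1)²] = var((-0.5T + 1)) + (E[(-0.5T + 1)])² = 0.625 + (0.1)² = 0.635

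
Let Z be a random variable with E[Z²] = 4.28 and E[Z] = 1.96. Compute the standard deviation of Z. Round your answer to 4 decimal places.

0.6621

Var(Z) = 4.28 − (1.96)² = 0.4384
SD(Z) = √0.4384 ≈ 0.6621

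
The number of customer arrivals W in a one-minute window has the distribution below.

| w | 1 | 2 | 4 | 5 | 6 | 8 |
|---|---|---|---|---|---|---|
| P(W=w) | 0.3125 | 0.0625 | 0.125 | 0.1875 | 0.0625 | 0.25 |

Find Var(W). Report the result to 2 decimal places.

7.44

E[W] = (1)(0.3125) + (2)(0.0625) + (4)(0.125) + (5)(0.1875) + (6)(0.0625) + (8)(0.25) = 4.25
E[W²] = (1)²(0.3125) + (2)²(0.0625) + (4)²(0.125) + (5)²(0.1875) + (6)²(0.0625) + (8)²(0.25) = 25.5
Var(W) = E[W²] − (E[W])² = 25.5 − (4.25)² = 7.4375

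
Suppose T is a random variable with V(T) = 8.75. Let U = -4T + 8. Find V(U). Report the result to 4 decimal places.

140.0000

V(-4T + 8) = (-4)²·V(T) = 16·8.75 = 140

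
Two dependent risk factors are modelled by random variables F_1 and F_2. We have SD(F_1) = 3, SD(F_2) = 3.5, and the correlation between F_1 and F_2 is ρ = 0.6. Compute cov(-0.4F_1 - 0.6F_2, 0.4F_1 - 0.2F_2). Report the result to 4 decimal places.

Var(F_1) = (3)² = 9;  Var(F_2) = (3.5)² = 12.25
cov(F_1,F_2) = ρ·SD(F_1)·SD(F_2) = 0.6·3·3.5 = 6.3
cov(-0.4F_1 - 0.6F_2, 0.4F_1 - 0.2F_2) = (-0.4)(0.4)Var(F_1) + (-0.6)(-0.2)Var(F_2) + [(-0.4)(-0.2) + (-0.6)(0.4)]cov(F_1,F_2)
= -0.16·9 + 0.12·12.25 + -0.16·6.3 = -0.978

-0.9780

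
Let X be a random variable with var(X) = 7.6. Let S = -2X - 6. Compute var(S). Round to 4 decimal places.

var(-2X - 6) = (-2)²·var(X) = 4·7.6 = 30.4

30.4000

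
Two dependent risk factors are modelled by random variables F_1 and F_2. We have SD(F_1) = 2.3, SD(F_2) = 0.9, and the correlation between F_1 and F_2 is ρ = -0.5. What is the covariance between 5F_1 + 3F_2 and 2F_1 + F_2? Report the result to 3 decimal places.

V(F_1) = (2.3)² = 5.29;  V(F_2) = (0.9)² = 0.81
cov(F_1,F_2) = ρ·SD(F_1)·SD(F_2) = -0.5·2.3·0.9 = -1.035
cov(5F_1 + 3F_2, 2F_1 + F_2) = (5)(2)V(F_1) + (3)(1)V(F_2) + [(5)(1) + (3)(2)]cov(F_1,F_2)
= 10·5.29 + 3·0.81 + 11·-1.035 = 43.945

43.945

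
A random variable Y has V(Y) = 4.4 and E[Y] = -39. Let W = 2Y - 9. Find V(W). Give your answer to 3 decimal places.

V(2Y - 9) = (2)²·V(Y) = 4·4.4 = 17.6

17.600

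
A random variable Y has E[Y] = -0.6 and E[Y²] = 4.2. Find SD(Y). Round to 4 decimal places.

1.9596

Var(Y) = 4.2 − (-0.6)² = 3.84
SD(Y) = √3.84 ≈ 1.9596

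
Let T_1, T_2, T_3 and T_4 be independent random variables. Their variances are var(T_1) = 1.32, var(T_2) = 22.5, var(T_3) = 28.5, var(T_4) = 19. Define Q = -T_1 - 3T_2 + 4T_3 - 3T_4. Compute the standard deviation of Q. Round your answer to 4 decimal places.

28.8239

By independence, var(Q) = (-1)²var(T_1) + (-3)²var(T_2) + (4)²var(T_3) + (-3)²var(T_4)
= (-1)²·1.32 + (-3)²·22.5 + (4)²·28.5 + (-3)²·19 = 830.82
σ(Q) = √830.82 ≈ 28.8239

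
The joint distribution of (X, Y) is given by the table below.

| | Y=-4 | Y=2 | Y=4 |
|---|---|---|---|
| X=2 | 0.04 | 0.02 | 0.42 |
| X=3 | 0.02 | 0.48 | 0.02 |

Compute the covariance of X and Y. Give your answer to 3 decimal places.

-0.350

E[X] = 2.52,  E[Y] = 2.52
E[XY] = 6
Cov(X,Y) = E[XY] − E[X]E[Y] = 6 − (2.52)(2.52) = -0.3504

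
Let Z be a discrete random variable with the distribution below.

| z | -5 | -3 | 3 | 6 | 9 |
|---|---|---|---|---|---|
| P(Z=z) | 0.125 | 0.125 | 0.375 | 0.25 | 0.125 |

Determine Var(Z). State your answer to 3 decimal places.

E[Z] = (-5)(0.125) + (-3)(0.125) + (3)(0.375) + (6)(0.25) + (9)(0.125) = 2.75
E[Z²] = (-5)²(0.125) + (-3)²(0.125) + (3)²(0.375) + (6)²(0.25) + (9)²(0.125) = 26.75
Var(Z) = E[Z²] − (E[Z])² = 26.75 − (2.75)² = 19.1875

19.188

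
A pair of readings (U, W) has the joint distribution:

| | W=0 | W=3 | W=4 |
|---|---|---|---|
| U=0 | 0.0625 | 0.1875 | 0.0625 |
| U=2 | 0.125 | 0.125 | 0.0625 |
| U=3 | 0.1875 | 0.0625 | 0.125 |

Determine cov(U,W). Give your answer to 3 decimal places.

E[U] = 1.75,  E[W] = 2.125
E[UW] = 3.3125
cov(U,W) = E[UW] − E[U]E[W] = 3.3125 − (1.75)(2.125) = -0.40625

-0.406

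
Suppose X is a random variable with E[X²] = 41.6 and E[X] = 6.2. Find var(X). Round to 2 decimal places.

var(X) = 41.6 − (6.2)² = 3.16

3.16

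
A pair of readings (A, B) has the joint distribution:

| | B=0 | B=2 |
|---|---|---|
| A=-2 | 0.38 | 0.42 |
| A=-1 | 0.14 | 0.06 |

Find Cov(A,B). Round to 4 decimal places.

E[A] = -1.8,  E[B] = 0.96
E[AB] = -1.8
Cov(A,B) = E[AB] − E[A]E[B] = -1.8 − (-1.8)(0.96) = -0.072

-0.0720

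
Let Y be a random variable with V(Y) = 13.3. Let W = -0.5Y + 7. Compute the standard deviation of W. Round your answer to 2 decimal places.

1.82

V(-0.5Y + 7) = (-0.5)²·13.3 = 3.325
sd(W) = √3.325 ≈ 1.82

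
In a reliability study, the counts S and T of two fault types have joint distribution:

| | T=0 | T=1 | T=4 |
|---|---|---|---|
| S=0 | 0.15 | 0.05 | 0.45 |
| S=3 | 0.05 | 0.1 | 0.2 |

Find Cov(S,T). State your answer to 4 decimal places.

-0.1875

E[S] = 1.05,  E[T] = 2.75
E[ST] = 2.7
Cov(S,T) = E[ST] − E[S]E[T] = 2.7 − (1.05)(2.75) = -0.1875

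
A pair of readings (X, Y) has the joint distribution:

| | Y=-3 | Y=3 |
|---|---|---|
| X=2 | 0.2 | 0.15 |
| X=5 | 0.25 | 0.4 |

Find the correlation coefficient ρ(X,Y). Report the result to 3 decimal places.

0.179

E[X] = 3.95,  E[Y] = 0.3
E[XY] = 1.95
Cov(X,Y) = E[XY] − E[X]E[Y] = 1.95 − (3.95)(0.3) = 0.765
var(X) = 2.0475,  var(Y) = 8.91
ρ = 0.765 / √(2.0475·8.91) ≈ 0.179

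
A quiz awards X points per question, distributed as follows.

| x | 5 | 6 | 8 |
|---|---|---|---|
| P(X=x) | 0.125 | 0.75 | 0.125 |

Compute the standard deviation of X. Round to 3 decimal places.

0.781

E[X] = (5)(0.125) + (6)(0.75) + (8)(0.125) = 6.125
E[X²] = (5)²(0.125) + (6)²(0.75) + (8)²(0.125) = 38.125
var(X) = E[X²] − (E[X])² = 38.125 − (6.125)² = 0.609375
SD(X) = √0.609375 ≈ 0.781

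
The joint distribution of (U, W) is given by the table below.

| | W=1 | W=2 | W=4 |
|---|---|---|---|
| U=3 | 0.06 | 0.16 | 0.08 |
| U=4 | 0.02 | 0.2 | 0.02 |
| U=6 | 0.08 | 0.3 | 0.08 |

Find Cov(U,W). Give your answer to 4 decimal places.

-0.0640

E[U] = 4.62,  E[W] = 2.2
E[UW] = 10.1
Cov(U,W) = E[UW] − E[U]E[W] = 10.1 − (4.62)(2.2) = -0.064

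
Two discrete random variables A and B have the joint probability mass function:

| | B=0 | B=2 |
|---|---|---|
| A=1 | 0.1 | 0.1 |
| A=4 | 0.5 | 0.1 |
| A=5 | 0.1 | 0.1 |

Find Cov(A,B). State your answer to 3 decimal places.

-0.160

E[A] = 3.6,  E[B] = 0.6
E[AB] = 2
Cov(A,B) = E[AB] − E[A]E[B] = 2 − (3.6)(0.6) = -0.16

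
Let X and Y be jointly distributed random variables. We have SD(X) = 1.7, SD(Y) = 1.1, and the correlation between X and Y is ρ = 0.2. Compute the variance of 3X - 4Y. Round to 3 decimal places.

36.394

Var(X) = (1.7)² = 2.89;  Var(Y) = (1.1)² = 1.21
Cov(X,Y) = ρ·SD(X)·SD(Y) = 0.2·1.7·1.1 = 0.374
Var(3X - 4Y) = (3)²·Var(X) + (-4)²·Var(Y) + 2·(3)·(-4)·Cov(X,Y)
= 9·2.89 + 16·1.21 + -24·0.374 = 36.394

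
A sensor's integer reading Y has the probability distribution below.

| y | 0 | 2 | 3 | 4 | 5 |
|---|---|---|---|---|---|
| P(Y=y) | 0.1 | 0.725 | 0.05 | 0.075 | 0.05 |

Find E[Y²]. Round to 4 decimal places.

5.8000

E[Y²] = (0)²(0.1) + (2)²(0.725) + (3)²(0.05) + (4)²(0.075) + (5)²(0.05) = 5.8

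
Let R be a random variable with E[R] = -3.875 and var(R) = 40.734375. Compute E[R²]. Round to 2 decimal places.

55.75

E[R²] = var(R) + (E[R])² = 40.734375 + (-3.875)² = 55.75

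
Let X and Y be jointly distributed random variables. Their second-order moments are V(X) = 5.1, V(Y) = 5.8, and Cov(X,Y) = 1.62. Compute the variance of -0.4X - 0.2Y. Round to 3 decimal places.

1.307

V(-0.4X - 0.2Y) = (-0.4)²·V(X) + (-0.2)²·V(Y) + 2·(-0.4)·(-0.2)·Cov(X,Y)
= 0.16·5.1 + 0.04·5.8 + 0.16·1.62 = 1.3072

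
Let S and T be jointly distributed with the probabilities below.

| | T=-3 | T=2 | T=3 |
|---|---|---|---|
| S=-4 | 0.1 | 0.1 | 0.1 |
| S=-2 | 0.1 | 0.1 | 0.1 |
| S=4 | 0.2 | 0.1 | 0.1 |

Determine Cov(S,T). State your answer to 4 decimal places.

-1.5400

E[S] = -0.2,  E[T] = 0.3
E[ST] = -1.6
Cov(S,T) = E[ST] − E[S]E[T] = -1.6 − (-0.2)(0.3) = -1.54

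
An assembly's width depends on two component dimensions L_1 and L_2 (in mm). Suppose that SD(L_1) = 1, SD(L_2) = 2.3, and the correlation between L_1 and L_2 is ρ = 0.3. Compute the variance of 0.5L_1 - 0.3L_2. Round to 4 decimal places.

V(L_1) = (1)² = 1;  V(L_2) = (2.3)² = 5.29
Cov(L_1,L_2) = ρ·SD(L_1)·SD(L_2) = 0.3·1·2.3 = 0.69
V(0.5L_1 - 0.3L_2) = (0.5)²·V(L_1) + (-0.3)²·V(L_2) + 2·(0.5)·(-0.3)·Cov(L_1,L_2)
= 0.25·1 + 0.09·5.29 + -0.3·0.69 = 0.5191

0.5191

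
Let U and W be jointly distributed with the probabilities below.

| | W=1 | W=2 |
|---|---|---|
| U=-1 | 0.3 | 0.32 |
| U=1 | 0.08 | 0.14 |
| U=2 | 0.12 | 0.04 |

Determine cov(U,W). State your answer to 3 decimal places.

-0.060

E[U] = -0.08,  E[W] = 1.5
E[UW] = -0.18
cov(U,W) = E[UW] − E[U]E[W] = -0.18 − (-0.08)(1.5) = -0.06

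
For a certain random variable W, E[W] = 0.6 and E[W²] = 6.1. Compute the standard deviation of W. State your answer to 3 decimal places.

Var(W) = 6.1 − (0.6)² = 5.74
SD(W) = √5.74 ≈ 2.396

2.396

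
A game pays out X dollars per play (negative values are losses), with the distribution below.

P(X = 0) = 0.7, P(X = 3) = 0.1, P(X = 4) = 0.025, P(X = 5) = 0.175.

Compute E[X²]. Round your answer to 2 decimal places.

E[X²] = (0)²(0.7) + (3)²(0.1) + (4)²(0.025) + (5)²(0.175) = 5.675

5.68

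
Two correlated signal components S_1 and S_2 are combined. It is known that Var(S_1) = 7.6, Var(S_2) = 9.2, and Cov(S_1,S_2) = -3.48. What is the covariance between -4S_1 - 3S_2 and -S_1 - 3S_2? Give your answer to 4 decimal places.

61.0000

Cov(-4S_1 - 3S_2, -S_1 - 3S_2) = (-4)(-1)Var(S_1) + (-3)(-3)Var(S_2) + [(-4)(-3) + (-3)(-1)]Cov(S_1,S_2)
= 4·7.6 + 9·9.2 + 15·-3.48 = 61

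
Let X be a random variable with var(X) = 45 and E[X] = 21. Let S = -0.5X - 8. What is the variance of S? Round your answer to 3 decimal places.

11.250

var(-0.5X - 8) = (-0.5)²·var(X) = 0.25·45 = 11.25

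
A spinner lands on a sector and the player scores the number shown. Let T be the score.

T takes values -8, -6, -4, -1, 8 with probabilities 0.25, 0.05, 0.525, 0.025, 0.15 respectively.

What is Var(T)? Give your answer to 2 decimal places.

25.42

E[T] = (-8)(0.25) + (-6)(0.05) + (-4)(0.525) + (-1)(0.025) + (8)(0.15) = -3.225
E[T²] = (-8)²(0.25) + (-6)²(0.05) + (-4)²(0.525) + (-1)²(0.025) + (8)²(0.15) = 35.825
Var(T) = E[T²] − (E[T])² = 35.825 − (-3.225)² = 25.424375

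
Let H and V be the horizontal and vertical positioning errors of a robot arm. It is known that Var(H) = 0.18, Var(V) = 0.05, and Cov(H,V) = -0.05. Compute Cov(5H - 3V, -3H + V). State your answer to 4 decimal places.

Cov(5H - 3V, -3H + V) = (5)(-3)Var(H) + (-3)(1)Var(V) + [(5)(1) + (-3)(-3)]Cov(H,V)
= -15·0.18 + -3·0.05 + 14·-0.05 = -3.55

-3.5500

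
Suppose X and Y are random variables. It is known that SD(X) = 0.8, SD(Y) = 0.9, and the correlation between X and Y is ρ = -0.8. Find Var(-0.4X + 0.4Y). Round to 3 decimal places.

0.416

Var(X) = (0.8)² = 0.64;  Var(Y) = (0.9)² = 0.81
Cov(X,Y) = ρ·SD(X)·SD(Y) = -0.8·0.8·0.9 = -0.576
Var(-0.4X + 0.4Y) = (-0.4)²·Var(X) + (0.4)²·Var(Y) + 2·(-0.4)·(0.4)·Cov(X,Y)
= 0.16·0.64 + 0.16·0.81 + -0.32·-0.576 = 0.41632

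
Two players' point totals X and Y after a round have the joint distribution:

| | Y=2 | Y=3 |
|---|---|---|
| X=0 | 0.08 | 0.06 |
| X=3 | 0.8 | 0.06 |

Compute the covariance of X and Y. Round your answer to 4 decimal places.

-0.1296

E[X] = 2.58,  E[Y] = 2.12
E[XY] = 5.34
Cov(X,Y) = E[XY] − E[X]E[Y] = 5.34 − (2.58)(2.12) = -0.1296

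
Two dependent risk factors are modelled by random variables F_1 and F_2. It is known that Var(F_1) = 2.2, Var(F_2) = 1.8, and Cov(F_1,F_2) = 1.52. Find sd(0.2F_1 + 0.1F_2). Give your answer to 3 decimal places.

Var(0.2F_1 + 0.1F_2) = (0.2)²·Var(F_1) + (0.1)²·Var(F_2) + 2·(0.2)·(0.1)·Cov(F_1,F_2)
= 0.04·2.2 + 0.01·1.8 + 0.04·1.52 = 0.1668
sd(0.2F_1 + 0.1F_2) = √0.1668 ≈ 0.408

0.408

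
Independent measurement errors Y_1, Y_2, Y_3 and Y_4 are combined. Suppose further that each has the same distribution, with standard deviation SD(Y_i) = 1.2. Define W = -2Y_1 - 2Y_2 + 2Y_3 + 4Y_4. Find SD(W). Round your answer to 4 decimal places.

6.3498

Var(Y_i) = (1.2)² = 1.44
By independence, Var(W) = (-2)²Var(Y_1) + (-2)²Var(Y_2) + (2)²Var(Y_3) + (4)²Var(Y_4)
= (-2)²·1.44 + (-2)²·1.44 + (2)²·1.44 + (4)²·1.44 = 40.32
SD(W) = √40.32 ≈ 6.3498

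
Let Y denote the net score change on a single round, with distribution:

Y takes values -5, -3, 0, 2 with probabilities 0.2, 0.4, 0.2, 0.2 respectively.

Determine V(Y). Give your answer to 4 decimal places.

6.1600

E[Y] = (-5)(0.2) + (-3)(0.4) + (0)(0.2) + (2)(0.2) = -1.8
E[Y²] = (-5)²(0.2) + (-3)²(0.4) + (0)²(0.2) + (2)²(0.2) = 9.4
V(Y) = E[Y²] − (E[Y])² = 9.4 − (-1.8)² = 6.16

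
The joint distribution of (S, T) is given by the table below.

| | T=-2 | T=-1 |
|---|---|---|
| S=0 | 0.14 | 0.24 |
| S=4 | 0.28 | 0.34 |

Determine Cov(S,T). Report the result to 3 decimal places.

-0.078

E[S] = 2.48,  E[T] = -1.42
E[ST] = -3.6
Cov(S,T) = E[ST] − E[S]E[T] = -3.6 − (2.48)(-1.42) = -0.0784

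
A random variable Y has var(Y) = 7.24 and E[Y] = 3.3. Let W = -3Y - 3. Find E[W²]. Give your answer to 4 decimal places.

E[-3Y - 3] = -3·3.3 − 3 = -12.9
var(-3Y - 3) = (-3)²·7.24 = 65.16
E[W²] = var(W) + (E[W])² = 65.16 + (-12.9)² = 231.57

231.5700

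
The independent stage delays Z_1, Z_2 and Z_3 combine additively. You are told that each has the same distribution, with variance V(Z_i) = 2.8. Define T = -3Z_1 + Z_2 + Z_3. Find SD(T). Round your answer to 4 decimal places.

5.5498

By independence, V(T) = (-3)²V(Z_1) + (1)²V(Z_2) + (1)²V(Z_3)
= (-3)²·2.8 + (1)²·2.8 + (1)²·2.8 = 30.8
SD(T) = √30.8 ≈ 5.5498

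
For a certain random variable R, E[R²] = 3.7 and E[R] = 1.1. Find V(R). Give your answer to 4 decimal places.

2.4900

V(R) = 3.7 − (1.1)² = 2.49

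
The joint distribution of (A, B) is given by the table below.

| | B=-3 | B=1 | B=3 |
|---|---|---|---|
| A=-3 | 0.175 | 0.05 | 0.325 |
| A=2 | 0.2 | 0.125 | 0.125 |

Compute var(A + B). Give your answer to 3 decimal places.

10.828

E[A] = -0.75,  E[B] = 0.4,  E[AB] = -1.7
var(A) = 6.75 − (-0.75)² = 6.1875;  var(B) = 7.6 − (0.4)² = 7.44
cov(A,B) = -1.7 − (-0.75)(0.4) = -1.4
var(A + B) = (1)²·6.1875 + (1)²·7.44 + 2·(1)·(1)·-1.4 = 10.8275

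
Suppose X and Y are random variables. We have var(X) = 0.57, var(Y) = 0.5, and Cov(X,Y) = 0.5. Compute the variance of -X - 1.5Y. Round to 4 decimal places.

3.1950

var(-X - 1.5Y) = (-1)²·var(X) + (-1.5)²·var(Y) + 2·(-1)·(-1.5)·Cov(X,Y)
= 1·0.57 + 2.25·0.5 + 3·0.5 = 3.195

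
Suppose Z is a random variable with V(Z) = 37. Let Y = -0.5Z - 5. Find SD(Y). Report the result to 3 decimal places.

3.041

V(-0.5Z - 5) = (-0.5)²·37 = 9.25
SD(Y) = √9.25 ≈ 3.041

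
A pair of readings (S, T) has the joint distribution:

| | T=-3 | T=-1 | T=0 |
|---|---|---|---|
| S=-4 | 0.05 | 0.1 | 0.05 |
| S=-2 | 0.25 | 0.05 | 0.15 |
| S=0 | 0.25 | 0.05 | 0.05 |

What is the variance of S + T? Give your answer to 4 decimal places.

2.7475

E[S] = -1.7,  E[T] = -1.85,  E[ST] = 2.6
Var(S) = 5 − (-1.7)² = 2.11;  Var(T) = 5.15 − (-1.85)² = 1.7275
cov(S,T) = 2.6 − (-1.7)(-1.85) = -0.545
Var(S + T) = (1)²·2.11 + (1)²·1.7275 + 2·(1)·(1)·-0.545 = 2.7475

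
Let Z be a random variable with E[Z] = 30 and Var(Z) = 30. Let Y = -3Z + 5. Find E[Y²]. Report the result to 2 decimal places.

E[-3Z + 5] = -3·30 + 5 = -85
Var(-3Z + 5) = (-3)²·30 = 270
E[Y²] = Var(Y) + (E[Y])² = 270 + (-85)² = 7495

7495.00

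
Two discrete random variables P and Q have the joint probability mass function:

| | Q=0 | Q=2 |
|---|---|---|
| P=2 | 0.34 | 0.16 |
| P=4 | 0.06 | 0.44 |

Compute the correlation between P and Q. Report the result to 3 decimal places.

E[P] = 3,  E[Q] = 1.2
E[PQ] = 4.16
Cov(P,Q) = E[PQ] − E[P]E[Q] = 4.16 − (3)(1.2) = 0.56
V(P) = 1,  V(Q) = 0.96
ρ = 0.56 / √(1·0.96) ≈ 0.572

0.572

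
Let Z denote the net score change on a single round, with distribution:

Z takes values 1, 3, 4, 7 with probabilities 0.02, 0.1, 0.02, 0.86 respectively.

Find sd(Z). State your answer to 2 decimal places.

1.47

E[Z] = (1)(0.02) + (3)(0.1) + (4)(0.02) + (7)(0.86) = 6.42
E[Z²] = (1)²(0.02) + (3)²(0.1) + (4)²(0.02) + (7)²(0.86) = 43.38
V(Z) = E[Z²] − (E[Z])² = 43.38 − (6.42)² = 2.1636
sd(Z) = √2.1636 ≈ 1.47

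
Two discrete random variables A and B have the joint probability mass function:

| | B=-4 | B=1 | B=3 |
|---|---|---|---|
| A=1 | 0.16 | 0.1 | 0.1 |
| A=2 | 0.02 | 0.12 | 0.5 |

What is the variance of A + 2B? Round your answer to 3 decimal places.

30.302

E[A] = 1.64,  E[B] = 1.3,  E[AB] = 2.84
var(A) = 2.92 − (1.64)² = 0.2304;  var(B) = 8.5 − (1.3)² = 6.81
Cov(A,B) = 2.84 − (1.64)(1.3) = 0.708
var(A + 2B) = (1)²·0.2304 + (2)²·6.81 + 2·(1)·(2)·0.708 = 30.3024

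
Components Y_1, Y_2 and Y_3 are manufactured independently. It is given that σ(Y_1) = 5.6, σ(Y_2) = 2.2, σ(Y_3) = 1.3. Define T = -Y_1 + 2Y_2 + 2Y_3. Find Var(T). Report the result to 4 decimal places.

Var(Y_1) = 31.36, Var(Y_2) = 4.84, Var(Y_3) = 1.69
By independence, Var(T) = (-1)²Var(Y_1) + (2)²Var(Y_2) + (2)²Var(Y_3)
= (-1)²·31.36 + (2)²·4.84 + (2)²·1.69 = 57.48

57.4800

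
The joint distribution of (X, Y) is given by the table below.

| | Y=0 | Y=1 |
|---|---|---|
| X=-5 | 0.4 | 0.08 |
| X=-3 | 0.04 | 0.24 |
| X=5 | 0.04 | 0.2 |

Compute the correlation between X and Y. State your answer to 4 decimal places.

0.4656

E[X] = -2.04,  E[Y] = 0.52
E[XY] = -0.12
Cov(X,Y) = E[XY] − E[X]E[Y] = -0.12 − (-2.04)(0.52) = 0.9408
Var(X) = 16.3584,  Var(Y) = 0.2496
ρ = 0.9408 / √(16.3584·0.2496) ≈ 0.4656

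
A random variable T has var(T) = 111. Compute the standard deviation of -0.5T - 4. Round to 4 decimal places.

5.2678

var(-0.5T - 4) = (-0.5)²·111 = 27.75
SD(-0.5T - 4) = √27.75 ≈ 5.2678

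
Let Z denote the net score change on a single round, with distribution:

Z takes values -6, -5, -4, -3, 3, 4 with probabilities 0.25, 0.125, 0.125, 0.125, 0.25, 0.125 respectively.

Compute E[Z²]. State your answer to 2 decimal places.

E[Z²] = (-6)²(0.25) + (-5)²(0.125) + (-4)²(0.125) + (-3)²(0.125) + (3)²(0.25) + (4)²(0.125) = 19.5

19.50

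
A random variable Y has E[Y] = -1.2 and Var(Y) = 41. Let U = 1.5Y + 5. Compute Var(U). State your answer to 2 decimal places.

Var(1.5Y + 5) = (1.5)²·Var(Y) = 2.25·41 = 92.25

92.25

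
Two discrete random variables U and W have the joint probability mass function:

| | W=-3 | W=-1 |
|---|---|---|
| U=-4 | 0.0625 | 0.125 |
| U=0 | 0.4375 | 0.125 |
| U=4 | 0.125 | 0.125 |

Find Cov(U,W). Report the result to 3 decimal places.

E[U] = 0.25,  E[W] = -2.25
E[UW] = -0.75
Cov(U,W) = E[UW] − E[U]E[W] = -0.75 − (0.25)(-2.25) = -0.1875

-0.188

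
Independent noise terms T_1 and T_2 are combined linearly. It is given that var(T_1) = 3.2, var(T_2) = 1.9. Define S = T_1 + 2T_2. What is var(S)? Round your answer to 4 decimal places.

10.8000

By independence, var(S) = (1)²var(T_1) + (2)²var(T_2)
= (1)²·3.2 + (2)²·1.9 = 10.8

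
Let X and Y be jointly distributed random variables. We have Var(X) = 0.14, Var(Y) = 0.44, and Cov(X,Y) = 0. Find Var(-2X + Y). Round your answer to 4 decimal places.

Var(-2X + Y) = (-2)²·Var(X) + (1)²·Var(Y) + 2·(-2)·(1)·Cov(X,Y)
= 4·0.14 + 1·0.44 + -4·0 = 1

1.0000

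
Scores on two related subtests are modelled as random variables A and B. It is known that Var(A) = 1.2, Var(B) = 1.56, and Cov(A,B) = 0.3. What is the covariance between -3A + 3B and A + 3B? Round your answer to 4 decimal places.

Cov(-3A + 3B, A + 3B) = (-3)(1)Var(A) + (3)(3)Var(B) + [(-3)(3) + (3)(1)]Cov(A,B)
= -3·1.2 + 9·1.56 + -6·0.3 = 8.64

8.6400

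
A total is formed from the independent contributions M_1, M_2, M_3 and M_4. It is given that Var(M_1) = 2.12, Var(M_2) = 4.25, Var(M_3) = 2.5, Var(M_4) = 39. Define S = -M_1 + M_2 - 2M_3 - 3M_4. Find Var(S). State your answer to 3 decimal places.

By independence, Var(S) = (-1)²Var(M_1) + (1)²Var(M_2) + (-2)²Var(M_3) + (-3)²Var(M_4)
= (-1)²·2.12 + (1)²·4.25 + (-2)²·2.5 + (-3)²·39 = 367.37

367.370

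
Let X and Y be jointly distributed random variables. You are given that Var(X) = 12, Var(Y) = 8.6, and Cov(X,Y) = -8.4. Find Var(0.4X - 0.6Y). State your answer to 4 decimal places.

Var(0.4X - 0.6Y) = (0.4)²·Var(X) + (-0.6)²·Var(Y) + 2·(0.4)·(-0.6)·Cov(X,Y)
= 0.16·12 + 0.36·8.6 + -0.48·-8.4 = 9.048

9.0480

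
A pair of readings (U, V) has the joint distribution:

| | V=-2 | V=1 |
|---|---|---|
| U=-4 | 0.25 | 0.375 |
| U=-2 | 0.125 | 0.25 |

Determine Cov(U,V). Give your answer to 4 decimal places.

0.0938

E[U] = -3.25,  E[V] = -0.125
E[UV] = 0.5
Cov(U,V) = E[UV] − E[U]E[V] = 0.5 − (-3.25)(-0.125) = 0.09375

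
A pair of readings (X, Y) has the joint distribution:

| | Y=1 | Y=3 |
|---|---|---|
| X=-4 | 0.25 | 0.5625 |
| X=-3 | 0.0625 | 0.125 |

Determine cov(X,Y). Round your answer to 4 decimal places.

-0.0078

E[X] = -3.8125,  E[Y] = 2.375
E[XY] = -9.0625
cov(X,Y) = E[XY] − E[X]E[Y] = -9.0625 − (-3.8125)(2.375) = -0.0078125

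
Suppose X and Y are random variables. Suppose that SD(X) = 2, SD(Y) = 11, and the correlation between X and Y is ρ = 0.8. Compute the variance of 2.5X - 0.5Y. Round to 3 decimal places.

11.250

var(X) = (2)² = 4;  var(Y) = (11)² = 121
Cov(X,Y) = ρ·SD(X)·SD(Y) = 0.8·2·11 = 17.6
var(2.5X - 0.5Y) = (2.5)²·var(X) + (-0.5)²·var(Y) + 2·(2.5)·(-0.5)·Cov(X,Y)
= 6.25·4 + 0.25·121 + -2.5·17.6 = 11.25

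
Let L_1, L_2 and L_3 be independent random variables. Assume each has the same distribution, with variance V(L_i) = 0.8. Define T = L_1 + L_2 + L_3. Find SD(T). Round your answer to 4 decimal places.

By independence, V(T) = (1)²V(L_1) + (1)²V(L_2) + (1)²V(L_3)
= (1)²·0.8 + (1)²·0.8 + (1)²·0.8 = 2.4
SD(T) = √2.4 ≈ 1.5492

1.5492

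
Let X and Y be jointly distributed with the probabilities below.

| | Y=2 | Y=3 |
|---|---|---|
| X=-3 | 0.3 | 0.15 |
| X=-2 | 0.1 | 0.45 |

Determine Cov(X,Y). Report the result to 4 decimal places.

E[X] = -2.45,  E[Y] = 2.6
E[XY] = -6.25
Cov(X,Y) = E[XY] − E[X]E[Y] = -6.25 − (-2.45)(2.6) = 0.12

0.1200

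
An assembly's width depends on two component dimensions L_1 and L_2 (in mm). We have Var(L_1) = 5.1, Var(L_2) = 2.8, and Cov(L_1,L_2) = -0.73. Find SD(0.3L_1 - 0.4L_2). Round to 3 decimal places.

1.040

Var(0.3L_1 - 0.4L_2) = (0.3)²·Var(L_1) + (-0.4)²·Var(L_2) + 2·(0.3)·(-0.4)·Cov(L_1,L_2)
= 0.09·5.1 + 0.16·2.8 + -0.24·-0.73 = 1.0822
SD(0.3L_1 - 0.4L_2) = √1.0822 ≈ 1.040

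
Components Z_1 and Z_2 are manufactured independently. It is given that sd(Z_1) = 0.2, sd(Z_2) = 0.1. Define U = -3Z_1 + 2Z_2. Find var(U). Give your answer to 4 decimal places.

0.4000

var(Z_1) = 0.04, var(Z_2) = 0.01
By independence, var(U) = (-3)²var(Z_1) + (2)²var(Z_2)
= (-3)²·0.04 + (2)²·0.01 = 0.4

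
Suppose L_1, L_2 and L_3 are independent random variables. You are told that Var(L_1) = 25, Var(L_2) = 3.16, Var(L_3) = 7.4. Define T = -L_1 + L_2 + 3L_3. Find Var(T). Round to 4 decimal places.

By independence, Var(T) = (-1)²Var(L_1) + (1)²Var(L_2) + (3)²Var(L_3)
= (-1)²·25 + (1)²·3.16 + (3)²·7.4 = 94.76

94.7600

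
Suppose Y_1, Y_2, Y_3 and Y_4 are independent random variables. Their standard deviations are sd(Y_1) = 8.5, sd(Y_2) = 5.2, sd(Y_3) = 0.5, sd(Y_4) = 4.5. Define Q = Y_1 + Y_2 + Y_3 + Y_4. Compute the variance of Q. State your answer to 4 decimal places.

119.7900

V(Y_1) = 72.25, V(Y_2) = 27.04, V(Y_3) = 0.25, V(Y_4) = 20.25
By independence, V(Q) = (1)²V(Y_1) + (1)²V(Y_2) + (1)²V(Y_3) + (1)²V(Y_4)
= (1)²·72.25 + (1)²·27.04 + (1)²·0.25 + (1)²·20.25 = 119.79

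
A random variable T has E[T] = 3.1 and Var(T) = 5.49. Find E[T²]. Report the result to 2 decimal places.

15.10

E[T²] = Var(T) + (E[T])² = 5.49 + (3.1)² = 15.1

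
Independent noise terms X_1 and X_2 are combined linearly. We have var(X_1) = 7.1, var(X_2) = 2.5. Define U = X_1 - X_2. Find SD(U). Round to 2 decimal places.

3.10

By independence, var(U) = (1)²var(X_1) + (-1)²var(X_2)
= (1)²·7.1 + (-1)²·2.5 = 9.6
SD(U) = √9.6 ≈ 3.10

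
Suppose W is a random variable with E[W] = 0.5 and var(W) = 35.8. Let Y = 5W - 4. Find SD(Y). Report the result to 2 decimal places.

29.92

var(5W - 4) = (5)²·35.8 = 895
SD(Y) = √895 ≈ 29.92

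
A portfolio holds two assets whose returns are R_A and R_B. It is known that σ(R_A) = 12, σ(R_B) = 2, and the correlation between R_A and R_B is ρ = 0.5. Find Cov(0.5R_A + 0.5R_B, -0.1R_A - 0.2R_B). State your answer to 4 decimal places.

Var(R_A) = (12)² = 144;  Var(R_B) = (2)² = 4
Cov(R_A,R_B) = ρ·σ(R_A)·σ(R_B) = 0.5·12·2 = 12
Cov(0.5R_A + 0.5R_B, -0.1R_A - 0.2R_B) = (0.5)(-0.1)Var(R_A) + (0.5)(-0.2)Var(R_B) + [(0.5)(-0.2) + (0.5)(-0.1)]Cov(R_A,R_B)
= -0.05·144 + -0.1·4 + -0.15·12 = -9.4

-9.4000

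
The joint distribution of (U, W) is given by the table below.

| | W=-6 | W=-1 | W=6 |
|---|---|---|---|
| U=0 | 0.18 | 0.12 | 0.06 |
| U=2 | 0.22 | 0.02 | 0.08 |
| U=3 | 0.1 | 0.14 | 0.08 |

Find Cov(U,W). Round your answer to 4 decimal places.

E[U] = 1.6,  E[W] = -1.96
E[UW] = -2.5
Cov(U,W) = E[UW] − E[U]E[W] = -2.5 − (1.6)(-1.96) = 0.636

0.6360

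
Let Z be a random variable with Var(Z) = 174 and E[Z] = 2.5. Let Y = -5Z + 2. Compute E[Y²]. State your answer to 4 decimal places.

4460.2500

E[-5Z + 2] = -5·2.5 + 2 = -10.5
Var(-5Z + 2) = (-5)²·174 = 4350
E[Y²] = Var(Y) + (E[Y])² = 4350 + (-10.5)² = 4460.25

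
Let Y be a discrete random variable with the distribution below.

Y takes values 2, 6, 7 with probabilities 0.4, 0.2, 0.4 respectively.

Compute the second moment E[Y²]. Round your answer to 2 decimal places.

E[Y²] = (2)²(0.4) + (6)²(0.2) + (7)²(0.4) = 28.4

28.40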